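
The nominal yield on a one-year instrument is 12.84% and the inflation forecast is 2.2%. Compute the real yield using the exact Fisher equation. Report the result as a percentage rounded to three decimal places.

10.411%

By the Fisher equation, 1 + r = (1 + i)/(1 + π).
1 + r = 1.12840 / 1.02200 = 1.104110
r = 1.104110 − 1 = 10.4110%, i.e. 10.411%.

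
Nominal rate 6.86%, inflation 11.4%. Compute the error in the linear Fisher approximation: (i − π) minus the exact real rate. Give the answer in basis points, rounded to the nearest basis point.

Approximate: r ≈ 6.860% − 11.400% = -4.5400%
Exact: (1 + 0.0686)/(1 + 0.1140) − 1 = -4.0754%
Error = -4.5400% − (-4.0754%) = -0.4646% → -46 basis points.

-46 basis points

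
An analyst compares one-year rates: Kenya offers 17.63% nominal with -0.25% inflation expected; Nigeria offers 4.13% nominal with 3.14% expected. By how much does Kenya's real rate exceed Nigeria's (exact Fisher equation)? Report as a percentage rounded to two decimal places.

Kenya: (1 + 0.1763)/(1 − 0.0025) − 1 = 17.92481%
Nigeria: (1 + 0.0413)/(1 + 0.0314) − 1 = 0.95986%
Differential = 17.92481% − 0.95986% = 16.96495% → 16.96%.

16.96%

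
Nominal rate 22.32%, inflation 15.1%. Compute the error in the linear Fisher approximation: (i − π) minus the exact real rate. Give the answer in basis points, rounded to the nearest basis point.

Approximate: r ≈ 22.320% − 15.100% = 7.2200%
Exact: (1 + 0.2232)/(1 + 0.1510) − 1 = 6.2728%
Error = 7.2200% − 6.2728% = 0.9472% → 95 basis points.

95 basis points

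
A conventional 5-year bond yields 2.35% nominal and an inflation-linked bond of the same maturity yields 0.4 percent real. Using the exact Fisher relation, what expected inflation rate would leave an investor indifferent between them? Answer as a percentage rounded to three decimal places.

1.942%

(1 + π) = (1 + i)/(1 + r) = 1.02350 / 1.00400 = 1.019422
Break-even inflation = 1.019422 − 1 → 1.942%.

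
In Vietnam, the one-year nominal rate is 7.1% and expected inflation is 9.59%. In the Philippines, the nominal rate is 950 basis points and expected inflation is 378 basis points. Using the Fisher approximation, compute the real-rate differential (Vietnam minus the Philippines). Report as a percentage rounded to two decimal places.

Vietnam: 7.1% − 9.59% = -2.490%
The Philippines: 9.5% − 3.78% = 5.720%
Differential = -8.210% → -8.21%.

-8.21%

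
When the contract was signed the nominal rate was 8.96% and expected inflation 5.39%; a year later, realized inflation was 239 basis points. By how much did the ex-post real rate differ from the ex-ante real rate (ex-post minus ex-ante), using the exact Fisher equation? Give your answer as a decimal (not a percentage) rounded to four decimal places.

0.0303

Ex-ante: (1 + 0.0896)/(1 + 0.0539) − 1 = 3.3874%
Ex-post: (1 + 0.0896)/(1 + 0.0239) − 1 = 6.4166%
Difference (ex-post − ex-ante) = 3.0292% → 0.0303.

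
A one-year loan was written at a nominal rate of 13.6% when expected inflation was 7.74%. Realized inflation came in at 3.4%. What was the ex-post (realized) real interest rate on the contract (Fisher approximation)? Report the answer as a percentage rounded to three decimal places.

Ex-post: 13.6% − 3.4% = 10.200%
So the realized real rate is 10.200%.

10.200%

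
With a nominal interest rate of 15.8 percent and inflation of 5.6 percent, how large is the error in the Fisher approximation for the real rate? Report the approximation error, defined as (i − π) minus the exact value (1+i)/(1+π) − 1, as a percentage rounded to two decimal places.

0.54%

Approximate: r ≈ 15.800% − 5.600% = 10.2000%
Exact: (1 + 0.1580)/(1 + 0.0560) − 1 = 9.6591%
Error = 10.2000% − 9.6591% = 0.5409% → 0.54%.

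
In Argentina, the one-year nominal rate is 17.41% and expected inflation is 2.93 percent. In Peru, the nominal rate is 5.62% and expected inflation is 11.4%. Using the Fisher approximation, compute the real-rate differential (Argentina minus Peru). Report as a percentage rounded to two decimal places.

20.26%

Argentina: 17.41% − 2.93% = 14.480%
Peru: 5.62% − 11.4% = -5.780%
Differential = 20.260% → 20.26%.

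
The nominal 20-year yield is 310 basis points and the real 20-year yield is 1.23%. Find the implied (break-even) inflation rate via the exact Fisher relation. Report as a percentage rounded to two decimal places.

(1 + π) = (1 + i)/(1 + r) = 1.03100 / 1.01230 = 1.018473
Break-even inflation = 1.018473 − 1 → 1.85%.

1.85%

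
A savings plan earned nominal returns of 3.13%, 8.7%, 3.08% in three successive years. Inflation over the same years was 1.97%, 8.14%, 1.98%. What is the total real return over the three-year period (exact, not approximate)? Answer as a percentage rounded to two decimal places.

2.76%

Compound the nominal returns: 1.0313 × 1.0870 × 1.0308 = 1.155551.
Compound inflation: 1.0197 × 1.0814 × 1.0198 = 1.124537.
Deflate: 1.155551 / 1.124537 = 1.027579.
Total real return = 1.027579 − 1 → 2.76%.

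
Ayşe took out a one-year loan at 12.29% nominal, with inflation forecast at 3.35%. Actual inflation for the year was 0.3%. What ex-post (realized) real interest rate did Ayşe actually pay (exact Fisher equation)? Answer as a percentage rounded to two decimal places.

Ex-post: (1 + 0.1229)/(1 + 0.0030) − 1 = 11.9541%
So the realized real rate is 11.95%.

11.95%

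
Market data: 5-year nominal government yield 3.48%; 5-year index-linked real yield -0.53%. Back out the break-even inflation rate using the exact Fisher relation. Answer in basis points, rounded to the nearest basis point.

403 basis points

(1 + π) = (1 + i)/(1 + r) = 1.03480 / 0.99470 = 1.040314
Break-even inflation = 1.040314 − 1 → 403 basis points.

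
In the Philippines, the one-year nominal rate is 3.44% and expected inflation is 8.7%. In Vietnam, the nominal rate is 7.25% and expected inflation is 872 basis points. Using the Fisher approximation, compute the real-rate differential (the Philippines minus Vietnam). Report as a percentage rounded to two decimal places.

The Philippines: 3.44% − 8.7% = -5.260%
Vietnam: 7.25% − 8.72% = -1.470%
Differential = -3.790% → -3.79%.

-3.79%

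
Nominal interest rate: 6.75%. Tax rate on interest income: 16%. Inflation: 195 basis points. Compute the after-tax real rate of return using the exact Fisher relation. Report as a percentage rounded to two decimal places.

3.65%

After-tax nominal return = 6.75% × (1 − 0.16) = 5.6700%.
1 + r = 1.05670 / 1.01950 = 1.036488
After-tax real rate = 1.036488 − 1 → 3.65%.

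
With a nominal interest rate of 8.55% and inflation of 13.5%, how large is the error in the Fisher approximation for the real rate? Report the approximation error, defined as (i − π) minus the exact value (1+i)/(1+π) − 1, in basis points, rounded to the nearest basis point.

-59 basis points

Approximate: r ≈ 8.550% − 13.500% = -4.9500%
Exact: (1 + 0.0855)/(1 + 0.1350) − 1 = -4.3612%
Error = -4.9500% − (-4.3612%) = -0.5888% → -59 basis points.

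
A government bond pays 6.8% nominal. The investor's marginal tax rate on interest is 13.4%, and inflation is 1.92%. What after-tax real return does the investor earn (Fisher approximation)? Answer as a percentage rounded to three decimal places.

3.969%

After-tax nominal return = 6.8% × (1 − 0.134) = 5.8888%.
r ≈ 5.8888% − 1.92% → 3.969%.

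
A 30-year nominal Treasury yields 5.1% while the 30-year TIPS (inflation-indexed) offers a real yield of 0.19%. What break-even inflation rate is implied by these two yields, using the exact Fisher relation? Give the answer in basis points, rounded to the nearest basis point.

490 basis points

(1 + π) = (1 + i)/(1 + r) = 1.05100 / 1.00190 = 1.049007
Break-even inflation = 1.049007 − 1 → 490 basis points.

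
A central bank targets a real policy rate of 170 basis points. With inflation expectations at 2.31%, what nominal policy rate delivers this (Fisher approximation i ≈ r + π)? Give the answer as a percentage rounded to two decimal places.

i ≈ r + π = 1.7% + 2.31% = 4.01%.

4.01%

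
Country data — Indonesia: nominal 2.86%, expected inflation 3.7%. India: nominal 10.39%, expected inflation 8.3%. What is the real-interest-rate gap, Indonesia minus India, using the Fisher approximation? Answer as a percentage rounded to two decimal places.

Indonesia: 2.86% − 3.7% = -0.840%
India: 10.39% − 8.3% = 2.090%
Differential = -2.930% → -2.93%.

-2.93%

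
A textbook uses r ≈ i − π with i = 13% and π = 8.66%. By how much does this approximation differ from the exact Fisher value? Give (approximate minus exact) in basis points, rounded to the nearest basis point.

Approximate: r ≈ 13.000% − 8.660% = 4.3400%
Exact: (1 + 0.1300)/(1 + 0.0866) − 1 = 3.9941%
Error = 4.3400% − 3.9941% = 0.3459% → 35 basis points.

35 basis points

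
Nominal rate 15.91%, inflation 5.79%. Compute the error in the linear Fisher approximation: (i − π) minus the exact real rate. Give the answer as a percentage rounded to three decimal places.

Approximate: r ≈ 15.910% − 5.790% = 10.1200%
Exact: (1 + 0.1591)/(1 + 0.0579) − 1 = 9.5661%
Error = 10.1200% − 9.5661% = 0.5539% → 0.554%.

0.554%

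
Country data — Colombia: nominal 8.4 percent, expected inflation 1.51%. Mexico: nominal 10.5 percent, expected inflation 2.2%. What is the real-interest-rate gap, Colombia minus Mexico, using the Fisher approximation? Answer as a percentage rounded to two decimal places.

-1.41%

Colombia: 8.4% − 1.51% = 6.890%
Mexico: 10.5% − 2.2% = 8.300%
Differential = -1.410% → -1.41%.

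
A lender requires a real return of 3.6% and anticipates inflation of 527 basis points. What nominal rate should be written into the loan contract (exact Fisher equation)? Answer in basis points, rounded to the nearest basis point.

906 basis points

(1 + i) = (1 + r)(1 + π) = 1.03600 × 1.05270 = 1.0905972
i = 1.0905972 − 1, so the required nominal rate is 906 basis points.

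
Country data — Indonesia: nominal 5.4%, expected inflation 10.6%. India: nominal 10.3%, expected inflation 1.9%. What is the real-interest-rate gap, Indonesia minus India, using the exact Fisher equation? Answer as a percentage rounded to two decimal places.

Indonesia: (1 + 0.0540)/(1 + 0.1060) − 1 = -4.701627%
India: (1 + 0.1030)/(1 + 0.0190) − 1 = 8.243376%
Differential = -4.701627% − 8.243376% = -12.945003% → -12.95%.

-12.95%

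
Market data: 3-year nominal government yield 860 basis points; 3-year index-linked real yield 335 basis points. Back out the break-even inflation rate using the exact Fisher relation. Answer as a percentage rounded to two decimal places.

5.08%

(1 + π) = (1 + i)/(1 + r) = 1.08600 / 1.03350 = 1.050798
Break-even inflation = 1.050798 − 1 → 5.08%.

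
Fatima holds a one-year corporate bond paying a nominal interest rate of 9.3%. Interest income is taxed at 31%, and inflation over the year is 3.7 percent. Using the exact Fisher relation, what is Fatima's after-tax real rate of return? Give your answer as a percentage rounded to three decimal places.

2.620%

After-tax nominal return = 9.3% × (1 − 0.31) = 6.4170%.
1 + r = 1.06417 / 1.03700 = 1.026201
After-tax real rate = 1.026201 − 1 → 2.620%.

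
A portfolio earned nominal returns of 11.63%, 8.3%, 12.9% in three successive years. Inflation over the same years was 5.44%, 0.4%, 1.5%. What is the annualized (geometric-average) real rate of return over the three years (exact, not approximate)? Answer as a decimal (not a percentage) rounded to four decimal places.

Nominal growth factor = 1.1163 × 1.0830 × 1.1290 = 1.36490782
Price-level growth factor = 1.0544 × 1.0040 × 1.0150 = 1.07449686
Real growth factor = 1.36490782 / 1.07449686 = 1.27027623
Annualized real rate = 1.27027623^(1/3) − 1 = 8.3011% → 0.0830.

0.0830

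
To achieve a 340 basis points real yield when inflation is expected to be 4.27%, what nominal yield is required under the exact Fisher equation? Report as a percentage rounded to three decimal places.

(1 + i) = (1 + r)(1 + π) = 1.03400 × 1.04270 = 1.0781518
i = 1.0781518 − 1, so the required nominal rate is 7.815%.

7.815%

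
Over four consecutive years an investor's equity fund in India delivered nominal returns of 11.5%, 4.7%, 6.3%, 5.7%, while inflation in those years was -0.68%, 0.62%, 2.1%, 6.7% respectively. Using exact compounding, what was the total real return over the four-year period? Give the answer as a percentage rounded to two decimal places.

Nominal growth factor = 1.1150 × 1.0470 × 1.0630 × 1.0570 = 1.311686
Price-level growth factor = 0.9932 × 1.0062 × 1.0210 × 1.0670 = 1.088707
Real growth factor = 1.311686 / 1.088707 = 1.204810
Total real return = 1.204810 − 1 → 20.48%.

20.48%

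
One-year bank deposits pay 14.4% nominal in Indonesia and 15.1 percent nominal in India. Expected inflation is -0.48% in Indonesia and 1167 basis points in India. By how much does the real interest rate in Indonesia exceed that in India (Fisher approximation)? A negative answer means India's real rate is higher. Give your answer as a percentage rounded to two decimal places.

11.45%

Indonesia: 14.4% − (-0.48%) = 14.880%
India: 15.1% − 11.67% = 3.430%
Differential = 11.450% → 11.45%.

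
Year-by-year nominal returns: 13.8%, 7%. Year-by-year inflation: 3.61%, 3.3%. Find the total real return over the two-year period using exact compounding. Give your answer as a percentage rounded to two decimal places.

13.77%

Compound the nominal returns: 1.1380 × 1.0700 = 1.217660.
Compound inflation: 1.0361 × 1.0330 = 1.070291.
Deflate: 1.217660 / 1.070291 = 1.137690.
Total real return = 1.137690 − 1 → 13.77%.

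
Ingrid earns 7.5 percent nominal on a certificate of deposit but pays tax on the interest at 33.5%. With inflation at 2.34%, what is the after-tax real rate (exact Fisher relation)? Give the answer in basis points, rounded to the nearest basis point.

259 basis points

After-tax nominal return = 7.5% × (1 − 0.335) = 4.9875%.
1 + r = 1.049875 / 1.02340 = 1.025870
After-tax real rate = 1.025870 − 1 → 259 basis points.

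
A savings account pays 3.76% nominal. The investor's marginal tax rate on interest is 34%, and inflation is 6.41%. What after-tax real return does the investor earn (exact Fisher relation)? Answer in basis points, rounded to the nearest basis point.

-369 basis points

After-tax nominal return = 3.76% × (1 − 0.34) = 2.4816%.
1 + r = 1.024816 / 1.06410 = 0.963082
After-tax real rate = 0.963082 − 1 → -369 basis points.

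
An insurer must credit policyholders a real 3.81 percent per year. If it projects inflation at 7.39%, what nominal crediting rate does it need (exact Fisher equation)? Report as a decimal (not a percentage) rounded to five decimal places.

0.11482

(1 + i) = (1 + r)(1 + π) = 1.03810 × 1.07390 = 1.11481559
i = 1.11481559 − 1, so the required nominal rate is 0.11482.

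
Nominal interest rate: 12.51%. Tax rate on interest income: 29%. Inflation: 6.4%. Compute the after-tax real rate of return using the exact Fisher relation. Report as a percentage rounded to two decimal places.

2.33%

After-tax nominal return = 12.51% × (1 − 0.29) = 8.8821%.
1 + r = 1.088821 / 1.06400 = 1.023328
After-tax real rate = 1.023328 − 1 → 2.33%.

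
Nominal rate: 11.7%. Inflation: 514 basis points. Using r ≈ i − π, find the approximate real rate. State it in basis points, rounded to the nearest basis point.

r ≈ i − π = 11.7% − 5.14% = 656 basis points.

656 basis points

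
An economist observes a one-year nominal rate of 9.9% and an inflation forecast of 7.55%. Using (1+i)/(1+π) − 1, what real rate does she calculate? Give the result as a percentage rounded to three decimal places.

2.185%

1 + r = 1.09900 / 1.07550 = 1.021850
r = 1.021850 − 1 = 2.1850%, i.e. 2.185%.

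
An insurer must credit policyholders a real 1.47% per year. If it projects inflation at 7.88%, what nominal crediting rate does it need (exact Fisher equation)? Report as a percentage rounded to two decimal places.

9.47%

(1 + i) = (1 + r)(1 + π) = 1.01470 × 1.07880 = 1.09465836
i = 1.09465836 − 1, so the required nominal rate is 9.47%.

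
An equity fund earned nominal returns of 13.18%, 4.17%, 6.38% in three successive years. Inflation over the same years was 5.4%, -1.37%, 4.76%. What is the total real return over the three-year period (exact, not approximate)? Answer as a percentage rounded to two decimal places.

15.17%

Nominal growth factor = 1.1318 × 1.0417 × 1.0638 = 1.254216
Price-level growth factor = 1.0540 × 0.9863 × 1.0476 = 1.089043
Real growth factor = 1.254216 / 1.089043 = 1.151668
Total real return = 1.151668 − 1 → 15.17%.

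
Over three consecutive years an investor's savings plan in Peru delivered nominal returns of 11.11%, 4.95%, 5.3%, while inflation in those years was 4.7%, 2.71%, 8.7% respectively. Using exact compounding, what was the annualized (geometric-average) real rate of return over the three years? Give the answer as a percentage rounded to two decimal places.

Nominal growth factor = 1.1111 × 1.0495 × 1.0530 = 1.22790272
Price-level growth factor = 1.0470 × 1.0271 × 1.0870 = 1.16893121
Real growth factor = 1.22790272 / 1.16893121 = 1.05044908
Annualized real rate = 1.05044908^(1/3) − 1 = 1.6541% → 1.65%.

1.65%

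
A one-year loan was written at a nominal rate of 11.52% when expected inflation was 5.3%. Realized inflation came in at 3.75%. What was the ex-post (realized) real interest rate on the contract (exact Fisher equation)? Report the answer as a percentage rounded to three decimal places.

Ex-post: (1 + 0.1152)/(1 + 0.0375) − 1 = 7.4892%
So the realized real rate is 7.489%.

7.489%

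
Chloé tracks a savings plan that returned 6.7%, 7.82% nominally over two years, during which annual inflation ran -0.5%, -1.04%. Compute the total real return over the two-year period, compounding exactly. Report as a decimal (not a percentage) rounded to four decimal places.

Compound the nominal returns: 1.0670 × 1.0782 = 1.150439.
Compound inflation: 0.9950 × 0.9896 = 0.984652.
Deflate: 1.150439 / 0.984652 = 1.168372.
Total real return = 1.168372 − 1 → 0.1684.

0.1684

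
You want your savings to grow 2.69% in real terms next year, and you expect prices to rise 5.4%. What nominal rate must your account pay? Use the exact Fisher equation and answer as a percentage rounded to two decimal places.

(1 + i) = (1 + r)(1 + π) = 1.02690 × 1.05400 = 1.0823526
i = 1.0823526 − 1, so the required nominal rate is 8.24%.

8.24%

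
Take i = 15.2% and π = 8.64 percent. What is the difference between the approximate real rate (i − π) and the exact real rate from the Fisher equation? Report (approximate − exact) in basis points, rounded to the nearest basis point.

Approximate: r ≈ 15.200% − 8.640% = 6.5600%
Exact: (1 + 0.1520)/(1 + 0.0864) − 1 = 6.0383%
Error = 6.5600% − 6.0383% = 0.5217% → 52 basis points.

52 basis points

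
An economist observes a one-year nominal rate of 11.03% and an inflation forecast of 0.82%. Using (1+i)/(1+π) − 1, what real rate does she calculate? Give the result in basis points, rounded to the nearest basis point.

By the Fisher identity, 1 + r = (1 + i)/(1 + π).
1 + r = 1.11030 / 1.00820 = 1.101270
r = 1.101270 − 1 = 10.1270%, i.e. 1013 basis points.

1013 basis points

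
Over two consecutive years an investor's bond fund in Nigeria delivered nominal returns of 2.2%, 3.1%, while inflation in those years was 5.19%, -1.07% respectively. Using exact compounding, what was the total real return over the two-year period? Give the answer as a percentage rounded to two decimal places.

Compound the nominal returns: 1.0220 × 1.0310 = 1.053682.
Compound inflation: 1.0519 × 0.9893 = 1.040645.
Deflate: 1.053682 / 1.040645 = 1.012528.
Total real return = 1.012528 − 1 → 1.25%.

1.25%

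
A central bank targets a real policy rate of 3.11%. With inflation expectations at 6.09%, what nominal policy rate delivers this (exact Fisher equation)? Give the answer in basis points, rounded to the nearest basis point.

939 basis points

(1 + i) = (1 + r)(1 + π) = 1.03110 × 1.06090 = 1.09389399
i = 1.09389399 − 1, so the required nominal rate is 939 basis points.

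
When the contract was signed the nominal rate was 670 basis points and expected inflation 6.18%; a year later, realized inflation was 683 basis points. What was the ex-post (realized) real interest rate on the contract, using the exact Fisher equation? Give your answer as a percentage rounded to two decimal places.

-0.12%

Ex-post: (1 + 0.0670)/(1 + 0.0683) − 1 = -0.1217%
So the realized real rate is -0.12%.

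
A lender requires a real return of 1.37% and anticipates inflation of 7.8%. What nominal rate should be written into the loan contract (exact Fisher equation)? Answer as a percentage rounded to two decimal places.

9.28%

(1 + i) = (1 + r)(1 + π) = 1.01370 × 1.07800 = 1.0927686
i = 1.0927686 − 1, so the required nominal rate is 9.28%.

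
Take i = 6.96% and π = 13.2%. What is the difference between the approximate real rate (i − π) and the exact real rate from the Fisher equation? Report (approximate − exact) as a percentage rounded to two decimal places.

Approximate: r ≈ 6.960% − 13.200% = -6.2400%
Exact: (1 + 0.0696)/(1 + 0.1320) − 1 = -5.5124%
Error = -6.2400% − (-5.5124%) = -0.7276% → -0.73%.

-0.73%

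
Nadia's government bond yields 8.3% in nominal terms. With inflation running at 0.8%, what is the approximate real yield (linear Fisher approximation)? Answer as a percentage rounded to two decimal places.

7.50%

r ≈ i − π = 8.3% − 0.8% = 7.50%.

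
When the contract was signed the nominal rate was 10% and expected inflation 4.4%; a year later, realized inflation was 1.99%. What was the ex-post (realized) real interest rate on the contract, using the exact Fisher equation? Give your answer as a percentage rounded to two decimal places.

7.85%

Ex-post: (1 + 0.1000)/(1 + 0.0199) − 1 = 7.8537%
So the realized real rate is 7.85%.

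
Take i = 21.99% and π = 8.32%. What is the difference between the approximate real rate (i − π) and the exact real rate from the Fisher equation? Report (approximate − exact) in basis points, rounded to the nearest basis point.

Approximate: r ≈ 21.990% − 8.320% = 13.6700%
Exact: (1 + 0.2199)/(1 + 0.0832) − 1 = 12.6200%
Error = 13.6700% − 12.6200% = 1.0500% → 105 basis points.

105 basis points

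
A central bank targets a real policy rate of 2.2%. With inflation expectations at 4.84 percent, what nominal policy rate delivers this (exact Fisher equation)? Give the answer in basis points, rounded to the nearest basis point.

(1 + i) = (1 + r)(1 + π) = 1.02200 × 1.04840 = 1.0714648
i = 1.0714648 − 1, so the required nominal rate is 715 basis points.

715 basis points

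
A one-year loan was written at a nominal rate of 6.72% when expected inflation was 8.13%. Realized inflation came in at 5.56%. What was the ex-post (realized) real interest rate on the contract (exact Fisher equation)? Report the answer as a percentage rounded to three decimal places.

Ex-post: (1 + 0.0672)/(1 + 0.0556) − 1 = 1.0989%
So the realized real rate is 1.099%.

1.099%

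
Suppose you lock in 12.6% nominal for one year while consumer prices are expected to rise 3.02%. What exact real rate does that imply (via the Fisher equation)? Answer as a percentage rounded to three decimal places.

1 + r = 1.12600 / 1.03020 = 1.092992
r = 1.092992 − 1 = 9.2992%, i.e. 9.299%.

9.299%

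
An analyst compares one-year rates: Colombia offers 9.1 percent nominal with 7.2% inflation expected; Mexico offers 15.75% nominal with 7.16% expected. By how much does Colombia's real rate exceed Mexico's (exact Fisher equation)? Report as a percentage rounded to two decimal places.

-6.24%

Colombia: (1 + 0.0910)/(1 + 0.0720) − 1 = 1.7724%
Mexico: (1 + 0.1575)/(1 + 0.0716) − 1 = 8.0161%
Differential = 1.7724% − 8.0161% = -6.2437% → -6.24%.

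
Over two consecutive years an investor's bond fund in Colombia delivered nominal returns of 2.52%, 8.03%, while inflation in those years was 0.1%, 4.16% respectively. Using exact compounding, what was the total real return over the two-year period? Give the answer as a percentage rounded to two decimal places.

Compound the nominal returns: 1.0252 × 1.0803 = 1.107524.
Compound inflation: 1.0010 × 1.0416 = 1.042642.
Deflate: 1.107524 / 1.042642 = 1.062228.
Total real return = 1.062228 − 1 → 6.22%.

6.22%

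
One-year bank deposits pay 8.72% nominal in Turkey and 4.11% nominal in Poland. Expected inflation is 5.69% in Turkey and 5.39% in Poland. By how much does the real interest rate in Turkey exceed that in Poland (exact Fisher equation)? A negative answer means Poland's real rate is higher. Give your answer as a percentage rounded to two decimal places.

Turkey: (1 + 0.0872)/(1 + 0.0569) − 1 = 2.8669%
Poland: (1 + 0.0411)/(1 + 0.0539) − 1 = -1.2145%
Differential = 2.8669% − (-1.2145%) = 4.0814% → 4.08%.

4.08%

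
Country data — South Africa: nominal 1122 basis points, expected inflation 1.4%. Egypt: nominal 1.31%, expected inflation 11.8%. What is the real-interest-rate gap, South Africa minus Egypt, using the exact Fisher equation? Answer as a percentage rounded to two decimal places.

19.07%

South Africa: (1 + 0.1122)/(1 + 0.0140) − 1 = 9.6844%
Egypt: (1 + 0.0131)/(1 + 0.1180) − 1 = -9.3828%
Differential = 9.6844% − (-9.3828%) = 19.0672% → 19.07%.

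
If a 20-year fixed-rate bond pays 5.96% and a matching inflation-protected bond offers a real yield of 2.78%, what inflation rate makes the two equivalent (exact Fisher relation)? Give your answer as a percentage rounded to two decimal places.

(1 + π) = (1 + i)/(1 + r) = 1.05960 / 1.02780 = 1.030940
Break-even inflation = 1.030940 − 1 → 3.09%.

3.09%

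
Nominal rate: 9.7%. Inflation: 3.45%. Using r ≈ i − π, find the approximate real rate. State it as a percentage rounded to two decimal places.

r ≈ i − π = 9.7% − 3.45% = 6.25%.

6.25%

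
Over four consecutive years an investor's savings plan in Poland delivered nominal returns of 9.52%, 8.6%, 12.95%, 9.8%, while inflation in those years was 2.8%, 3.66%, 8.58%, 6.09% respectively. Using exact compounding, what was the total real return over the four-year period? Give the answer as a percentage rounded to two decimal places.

20.17%

Compound the nominal returns: 1.0952 × 1.0860 × 1.1295 × 1.0980 = 1.475067.
Compound inflation: 1.0280 × 1.0366 × 1.0858 × 1.0609 = 1.227520.
Deflate: 1.475067 / 1.227520 = 1.201664.
Total real return = 1.201664 − 1 → 20.17%.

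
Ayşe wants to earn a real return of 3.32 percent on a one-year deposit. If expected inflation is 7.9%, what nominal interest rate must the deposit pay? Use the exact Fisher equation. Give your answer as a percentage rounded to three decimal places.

(1 + i) = (1 + r)(1 + π) = 1.03320 × 1.07900 = 1.1148228
i = 1.1148228 − 1, so the required nominal rate is 11.482%.

11.482%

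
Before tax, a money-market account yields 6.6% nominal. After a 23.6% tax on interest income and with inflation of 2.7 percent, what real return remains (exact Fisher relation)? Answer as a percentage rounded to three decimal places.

After-tax nominal return = 6.6% × (1 − 0.236) = 5.0424%.
1 + r = 1.050424 / 1.02700 = 1.022808
After-tax real rate = 1.022808 − 1 → 2.281%.

2.281%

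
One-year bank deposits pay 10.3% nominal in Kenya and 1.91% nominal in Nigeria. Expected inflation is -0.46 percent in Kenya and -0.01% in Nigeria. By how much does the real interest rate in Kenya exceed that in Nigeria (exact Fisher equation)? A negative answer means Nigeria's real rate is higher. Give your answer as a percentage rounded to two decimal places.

8.89%

Kenya: (1 + 0.1030)/(1 − 0.0046) − 1 = 10.8097%
Nigeria: (1 + 0.0191)/(1 − 0.0001) − 1 = 1.9202%
Differential = 10.8097% − 1.9202% = 8.8895% → 8.89%.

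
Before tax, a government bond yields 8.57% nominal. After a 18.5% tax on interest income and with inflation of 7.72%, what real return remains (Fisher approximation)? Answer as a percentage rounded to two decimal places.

-0.74%

After-tax nominal return = 8.57% × (1 − 0.185) = 6.98455%.
r ≈ 6.98455% − 7.72% → -0.74%.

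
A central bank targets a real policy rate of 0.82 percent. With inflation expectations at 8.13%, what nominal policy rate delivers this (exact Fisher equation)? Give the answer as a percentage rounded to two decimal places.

(1 + i) = (1 + r)(1 + π) = 1.00820 × 1.08130 = 1.09016666
i = 1.09016666 − 1, so the required nominal rate is 9.02%.

9.02%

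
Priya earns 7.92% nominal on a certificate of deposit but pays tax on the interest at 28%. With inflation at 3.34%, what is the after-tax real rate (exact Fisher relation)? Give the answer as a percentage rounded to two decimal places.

2.29%

After-tax nominal return = 7.92% × (1 − 0.28) = 5.7024%.
1 + r = 1.057024 / 1.03340 = 1.022860
After-tax real rate = 1.022860 − 1 → 2.29%.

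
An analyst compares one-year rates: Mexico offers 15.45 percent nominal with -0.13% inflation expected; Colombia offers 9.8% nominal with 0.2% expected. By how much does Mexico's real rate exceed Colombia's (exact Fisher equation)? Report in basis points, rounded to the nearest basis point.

Mexico: (1 + 0.1545)/(1 − 0.0013) − 1 = 15.6003%
Colombia: (1 + 0.0980)/(1 + 0.0020) − 1 = 9.5808%
Differential = 15.6003% − 9.5808% = 6.0194% → 602 basis points.

602 basis points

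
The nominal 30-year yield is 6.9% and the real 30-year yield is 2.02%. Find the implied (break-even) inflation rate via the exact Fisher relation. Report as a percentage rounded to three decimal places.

4.783%

(1 + π) = (1 + i)/(1 + r) = 1.06900 / 1.02020 = 1.047834
Break-even inflation = 1.047834 − 1 → 4.783%.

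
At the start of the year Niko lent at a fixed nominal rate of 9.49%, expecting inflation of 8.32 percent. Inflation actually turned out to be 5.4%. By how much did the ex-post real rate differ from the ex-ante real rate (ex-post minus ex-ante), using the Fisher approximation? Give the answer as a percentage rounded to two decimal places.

2.92%

Ex-ante: 9.49% − 8.32% = 1.170%
Ex-post: 9.49% − 5.4% = 4.090%
Difference (ex-post − ex-ante) = 2.9200% → 2.92%.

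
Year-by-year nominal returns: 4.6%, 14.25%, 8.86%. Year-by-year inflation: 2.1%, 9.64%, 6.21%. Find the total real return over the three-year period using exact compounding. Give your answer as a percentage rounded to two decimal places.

9.42%

Compound the nominal returns: 1.0460 × 1.1425 × 1.0886 = 1.300937.
Compound inflation: 1.0210 × 1.0964 × 1.0621 = 1.188941.
Deflate: 1.300937 / 1.188941 = 1.094198.
Total real return = 1.094198 − 1 → 9.42%.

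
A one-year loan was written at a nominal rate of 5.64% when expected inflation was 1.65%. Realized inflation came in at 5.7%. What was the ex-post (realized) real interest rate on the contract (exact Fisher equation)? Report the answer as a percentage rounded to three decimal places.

Ex-post: (1 + 0.0564)/(1 + 0.0570) − 1 = -0.0568%
So the realized real rate is -0.057%.

-0.057%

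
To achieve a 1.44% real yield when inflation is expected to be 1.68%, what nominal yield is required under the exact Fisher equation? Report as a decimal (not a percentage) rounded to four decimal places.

(1 + i) = (1 + r)(1 + π) = 1.01440 × 1.01680 = 1.03144192
i = 1.03144192 − 1, so the required nominal rate is 0.0314.

0.0314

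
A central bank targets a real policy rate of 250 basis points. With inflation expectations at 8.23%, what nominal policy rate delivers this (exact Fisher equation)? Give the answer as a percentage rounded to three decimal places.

(1 + i) = (1 + r)(1 + π) = 1.02500 × 1.08230 = 1.1093575
i = 1.1093575 − 1, so the required nominal rate is 10.936%.

10.936%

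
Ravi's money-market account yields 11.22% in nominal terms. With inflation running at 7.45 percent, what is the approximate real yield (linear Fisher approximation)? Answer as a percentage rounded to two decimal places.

r ≈ i − π = 11.22% − 7.45% = 3.77%.

3.77%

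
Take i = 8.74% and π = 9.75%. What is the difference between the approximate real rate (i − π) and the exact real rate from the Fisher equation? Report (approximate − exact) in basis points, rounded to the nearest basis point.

Approximate: r ≈ 8.740% − 9.750% = -1.0100%
Exact: (1 + 0.0874)/(1 + 0.0975) − 1 = -0.9203%
Error = -1.0100% − (-0.9203%) = -0.0897% → -9 basis points.

-9 basis points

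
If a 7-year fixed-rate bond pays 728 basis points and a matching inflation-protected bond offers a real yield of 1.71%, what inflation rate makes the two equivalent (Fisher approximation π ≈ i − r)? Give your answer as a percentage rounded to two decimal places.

π ≈ i − r = 7.28% − 1.71% → 5.57%.

5.57%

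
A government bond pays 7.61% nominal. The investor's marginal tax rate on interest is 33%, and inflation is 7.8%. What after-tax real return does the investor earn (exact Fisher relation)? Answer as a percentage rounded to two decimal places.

-2.51%

After-tax nominal return = 7.61% × (1 − 0.33) = 5.0987%.
1 + r = 1.050987 / 1.07800 = 0.974942
After-tax real rate = 0.974942 − 1 → -2.51%.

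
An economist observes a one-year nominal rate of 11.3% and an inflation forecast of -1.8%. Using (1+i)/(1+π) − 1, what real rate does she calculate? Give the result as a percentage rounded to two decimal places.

By the Fisher equation, 1 + r = (1 + i)/(1 + π).
1 + r = 1.11300 / 0.98200 = 1.133401
r = 1.133401 − 1 = 13.3401%, i.e. 13.34%.

13.34%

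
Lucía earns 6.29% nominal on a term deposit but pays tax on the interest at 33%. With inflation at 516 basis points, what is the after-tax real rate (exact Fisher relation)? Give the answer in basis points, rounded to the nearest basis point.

After-tax nominal return = 6.29% × (1 − 0.33) = 4.2143%.
1 + r = 1.042143 / 1.05160 = 0.991007
After-tax real rate = 0.991007 − 1 → -90 basis points.

-90 basis points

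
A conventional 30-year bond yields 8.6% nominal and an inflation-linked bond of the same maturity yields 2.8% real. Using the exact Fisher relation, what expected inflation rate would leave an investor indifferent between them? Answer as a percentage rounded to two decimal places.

5.64%

(1 + π) = (1 + i)/(1 + r) = 1.08600 / 1.02800 = 1.056420
Break-even inflation = 1.056420 − 1 → 5.64%.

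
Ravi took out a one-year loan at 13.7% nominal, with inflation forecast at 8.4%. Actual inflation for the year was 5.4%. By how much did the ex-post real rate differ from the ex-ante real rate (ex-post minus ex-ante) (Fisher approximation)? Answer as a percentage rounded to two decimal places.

3.00%

Ex-ante: 13.7% − 8.4% = 5.300%
Ex-post: 13.7% − 5.4% = 8.300%
Difference (ex-post − ex-ante) = 3.0000% → 3.00%.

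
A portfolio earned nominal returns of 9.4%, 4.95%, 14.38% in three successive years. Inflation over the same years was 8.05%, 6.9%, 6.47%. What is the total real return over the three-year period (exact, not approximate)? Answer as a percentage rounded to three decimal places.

Compound the nominal returns: 1.0940 × 1.0495 × 1.1438 = 1.313257.
Compound inflation: 1.0805 × 1.0690 × 1.0647 = 1.229787.
Deflate: 1.313257 / 1.229787 = 1.067874.
Total real return = 1.067874 − 1 → 6.787%.

6.787%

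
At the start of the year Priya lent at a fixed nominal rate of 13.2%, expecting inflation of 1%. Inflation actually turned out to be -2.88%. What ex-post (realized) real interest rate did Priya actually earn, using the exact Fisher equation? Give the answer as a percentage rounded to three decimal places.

16.557%

Ex-post: (1 + 0.1320)/(1 − 0.0288) − 1 = 16.5568%
So the realized real rate is 16.557%.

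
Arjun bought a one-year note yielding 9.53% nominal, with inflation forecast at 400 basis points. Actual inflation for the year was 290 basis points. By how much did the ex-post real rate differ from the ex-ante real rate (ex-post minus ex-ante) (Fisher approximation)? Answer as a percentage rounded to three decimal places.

Ex-ante: 9.53% − 4% = 5.530%
Ex-post: 9.53% − 2.9% = 6.630%
Difference (ex-post − ex-ante) = 1.1000% → 1.100%.

1.100%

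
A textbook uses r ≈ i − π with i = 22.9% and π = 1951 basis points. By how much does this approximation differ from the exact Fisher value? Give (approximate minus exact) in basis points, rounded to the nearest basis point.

Approximate: r ≈ 22.900% − 19.510% = 3.3900%
Exact: (1 + 0.2290)/(1 + 0.1951) − 1 = 2.8366%
Error = 3.3900% − 2.8366% = 0.5534% → 55 basis points.

55 basis points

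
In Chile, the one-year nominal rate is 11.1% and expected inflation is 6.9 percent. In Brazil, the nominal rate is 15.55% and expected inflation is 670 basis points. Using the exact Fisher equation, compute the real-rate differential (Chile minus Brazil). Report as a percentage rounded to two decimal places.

Chile: (1 + 0.1110)/(1 + 0.0690) − 1 = 3.9289%
Brazil: (1 + 0.1555)/(1 + 0.0670) − 1 = 8.2943%
Differential = 3.9289% − 8.2943% = -4.3654% → -4.37%.

-4.37%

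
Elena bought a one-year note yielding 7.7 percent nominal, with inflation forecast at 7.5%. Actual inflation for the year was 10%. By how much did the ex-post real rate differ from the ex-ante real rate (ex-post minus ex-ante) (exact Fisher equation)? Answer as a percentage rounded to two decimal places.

-2.28%

Ex-ante: (1 + 0.0770)/(1 + 0.0750) − 1 = 0.1860%
Ex-post: (1 + 0.0770)/(1 + 0.1000) − 1 = -2.0909%
Difference (ex-post − ex-ante) = -2.2770% → -2.28%.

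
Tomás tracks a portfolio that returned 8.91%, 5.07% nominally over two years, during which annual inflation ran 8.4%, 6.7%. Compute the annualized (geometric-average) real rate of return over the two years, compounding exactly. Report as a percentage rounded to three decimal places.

Compound the nominal returns: 1.0891 × 1.0507 = 1.14431737.
Compound inflation: 1.0840 × 1.0670 = 1.15662800.
Deflate: 1.14431737 / 1.15662800 = 0.98935645.
Annualized real rate = 0.98935645^(1/2) − 1 = -0.5336% → -0.534%.

-0.534%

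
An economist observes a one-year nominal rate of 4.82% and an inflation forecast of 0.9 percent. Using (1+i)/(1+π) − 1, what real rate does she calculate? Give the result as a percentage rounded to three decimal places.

1 + r = 1.04820 / 1.00900 = 1.038850
r = 1.038850 − 1 = 3.8850%, i.e. 3.885%.

3.885%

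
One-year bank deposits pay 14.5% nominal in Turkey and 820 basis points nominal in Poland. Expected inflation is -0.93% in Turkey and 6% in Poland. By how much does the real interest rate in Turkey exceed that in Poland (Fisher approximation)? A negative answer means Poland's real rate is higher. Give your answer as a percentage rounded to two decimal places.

13.23%

Turkey: 14.5% − (-0.93%) = 15.430%
Poland: 8.2% − 6% = 2.200%
Differential = 13.230% → 13.23%.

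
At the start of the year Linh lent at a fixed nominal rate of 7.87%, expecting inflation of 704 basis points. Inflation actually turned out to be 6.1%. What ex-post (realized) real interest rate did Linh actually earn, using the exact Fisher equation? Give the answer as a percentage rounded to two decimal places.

1.67%

Ex-post: (1 + 0.0787)/(1 + 0.0610) − 1 = 1.6682%
So the realized real rate is 1.67%.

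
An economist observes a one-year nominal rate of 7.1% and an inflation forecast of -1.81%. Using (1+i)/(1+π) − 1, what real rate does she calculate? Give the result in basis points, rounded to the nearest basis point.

907 basis points

By the Fisher identity, 1 + r = (1 + i)/(1 + π).
1 + r = 1.07100 / 0.98190 = 1.090742
r = 1.090742 − 1 = 9.0742%, i.e. 907 basis points.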